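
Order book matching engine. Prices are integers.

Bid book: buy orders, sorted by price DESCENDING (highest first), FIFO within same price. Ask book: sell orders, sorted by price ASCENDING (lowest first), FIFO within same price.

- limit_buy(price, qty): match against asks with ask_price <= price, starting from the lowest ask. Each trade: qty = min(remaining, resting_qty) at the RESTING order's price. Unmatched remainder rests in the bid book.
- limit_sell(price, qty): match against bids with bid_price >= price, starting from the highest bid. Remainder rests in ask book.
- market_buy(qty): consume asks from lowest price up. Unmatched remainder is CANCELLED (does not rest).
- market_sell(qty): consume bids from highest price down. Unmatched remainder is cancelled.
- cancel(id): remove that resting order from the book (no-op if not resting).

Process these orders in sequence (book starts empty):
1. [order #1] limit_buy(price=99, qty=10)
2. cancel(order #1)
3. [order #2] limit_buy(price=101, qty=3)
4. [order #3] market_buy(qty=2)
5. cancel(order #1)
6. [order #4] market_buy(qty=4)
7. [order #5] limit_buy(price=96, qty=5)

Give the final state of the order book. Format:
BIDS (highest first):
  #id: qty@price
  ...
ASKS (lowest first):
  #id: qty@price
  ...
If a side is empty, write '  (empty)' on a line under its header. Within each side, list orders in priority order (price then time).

After op 1 [order #1] limit_buy(price=99, qty=10): fills=none; bids=[#1:10@99] asks=[-]
After op 2 cancel(order #1): fills=none; bids=[-] asks=[-]
After op 3 [order #2] limit_buy(price=101, qty=3): fills=none; bids=[#2:3@101] asks=[-]
After op 4 [order #3] market_buy(qty=2): fills=none; bids=[#2:3@101] asks=[-]
After op 5 cancel(order #1): fills=none; bids=[#2:3@101] asks=[-]
After op 6 [order #4] market_buy(qty=4): fills=none; bids=[#2:3@101] asks=[-]
After op 7 [order #5] limit_buy(price=96, qty=5): fills=none; bids=[#2:3@101 #5:5@96] asks=[-]

Answer: BIDS (highest first):
  #2: 3@101
  #5: 5@96
ASKS (lowest first):
  (empty)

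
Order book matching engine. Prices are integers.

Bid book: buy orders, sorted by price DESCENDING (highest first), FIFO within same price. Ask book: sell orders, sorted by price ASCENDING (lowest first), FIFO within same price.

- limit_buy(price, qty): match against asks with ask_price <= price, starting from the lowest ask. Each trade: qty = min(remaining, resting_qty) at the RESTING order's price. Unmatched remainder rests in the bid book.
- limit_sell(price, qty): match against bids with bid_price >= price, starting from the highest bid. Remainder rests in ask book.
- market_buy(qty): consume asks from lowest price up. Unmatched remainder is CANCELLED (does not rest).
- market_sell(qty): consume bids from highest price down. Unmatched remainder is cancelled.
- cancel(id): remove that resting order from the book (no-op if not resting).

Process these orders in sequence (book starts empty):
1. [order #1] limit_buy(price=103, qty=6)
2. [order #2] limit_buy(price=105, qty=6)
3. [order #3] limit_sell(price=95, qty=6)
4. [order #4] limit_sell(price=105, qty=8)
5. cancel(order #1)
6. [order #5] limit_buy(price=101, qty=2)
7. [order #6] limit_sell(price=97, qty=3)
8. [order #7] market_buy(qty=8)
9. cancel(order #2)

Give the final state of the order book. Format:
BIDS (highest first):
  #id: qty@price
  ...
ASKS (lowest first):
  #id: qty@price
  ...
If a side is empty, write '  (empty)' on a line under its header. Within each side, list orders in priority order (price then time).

After op 1 [order #1] limit_buy(price=103, qty=6): fills=none; bids=[#1:6@103] asks=[-]
After op 2 [order #2] limit_buy(price=105, qty=6): fills=none; bids=[#2:6@105 #1:6@103] asks=[-]
After op 3 [order #3] limit_sell(price=95, qty=6): fills=#2x#3:6@105; bids=[#1:6@103] asks=[-]
After op 4 [order #4] limit_sell(price=105, qty=8): fills=none; bids=[#1:6@103] asks=[#4:8@105]
After op 5 cancel(order #1): fills=none; bids=[-] asks=[#4:8@105]
After op 6 [order #5] limit_buy(price=101, qty=2): fills=none; bids=[#5:2@101] asks=[#4:8@105]
After op 7 [order #6] limit_sell(price=97, qty=3): fills=#5x#6:2@101; bids=[-] asks=[#6:1@97 #4:8@105]
After op 8 [order #7] market_buy(qty=8): fills=#7x#6:1@97 #7x#4:7@105; bids=[-] asks=[#4:1@105]
After op 9 cancel(order #2): fills=none; bids=[-] asks=[#4:1@105]

Answer: BIDS (highest first):
  (empty)
ASKS (lowest first):
  #4: 1@105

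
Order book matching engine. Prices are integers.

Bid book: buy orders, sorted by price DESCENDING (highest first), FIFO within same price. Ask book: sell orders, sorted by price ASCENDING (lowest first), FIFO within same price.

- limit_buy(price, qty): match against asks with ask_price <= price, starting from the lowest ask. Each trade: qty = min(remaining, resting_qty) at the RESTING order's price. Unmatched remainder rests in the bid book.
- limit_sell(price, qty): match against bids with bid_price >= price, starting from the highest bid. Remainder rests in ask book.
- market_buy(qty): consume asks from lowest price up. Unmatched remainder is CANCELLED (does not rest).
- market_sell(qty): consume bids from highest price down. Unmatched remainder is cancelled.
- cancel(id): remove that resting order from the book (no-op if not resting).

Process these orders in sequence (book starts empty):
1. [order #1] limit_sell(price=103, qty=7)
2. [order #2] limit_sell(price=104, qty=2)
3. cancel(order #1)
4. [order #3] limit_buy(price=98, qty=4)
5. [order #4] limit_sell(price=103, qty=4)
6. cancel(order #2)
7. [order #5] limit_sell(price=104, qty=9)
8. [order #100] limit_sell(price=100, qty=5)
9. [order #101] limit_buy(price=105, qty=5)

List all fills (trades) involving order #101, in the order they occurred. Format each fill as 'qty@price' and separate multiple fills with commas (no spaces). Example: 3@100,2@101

Answer: 5@100

Derivation:
After op 1 [order #1] limit_sell(price=103, qty=7): fills=none; bids=[-] asks=[#1:7@103]
After op 2 [order #2] limit_sell(price=104, qty=2): fills=none; bids=[-] asks=[#1:7@103 #2:2@104]
After op 3 cancel(order #1): fills=none; bids=[-] asks=[#2:2@104]
After op 4 [order #3] limit_buy(price=98, qty=4): fills=none; bids=[#3:4@98] asks=[#2:2@104]
After op 5 [order #4] limit_sell(price=103, qty=4): fills=none; bids=[#3:4@98] asks=[#4:4@103 #2:2@104]
After op 6 cancel(order #2): fills=none; bids=[#3:4@98] asks=[#4:4@103]
After op 7 [order #5] limit_sell(price=104, qty=9): fills=none; bids=[#3:4@98] asks=[#4:4@103 #5:9@104]
After op 8 [order #100] limit_sell(price=100, qty=5): fills=none; bids=[#3:4@98] asks=[#100:5@100 #4:4@103 #5:9@104]
After op 9 [order #101] limit_buy(price=105, qty=5): fills=#101x#100:5@100; bids=[#3:4@98] asks=[#4:4@103 #5:9@104]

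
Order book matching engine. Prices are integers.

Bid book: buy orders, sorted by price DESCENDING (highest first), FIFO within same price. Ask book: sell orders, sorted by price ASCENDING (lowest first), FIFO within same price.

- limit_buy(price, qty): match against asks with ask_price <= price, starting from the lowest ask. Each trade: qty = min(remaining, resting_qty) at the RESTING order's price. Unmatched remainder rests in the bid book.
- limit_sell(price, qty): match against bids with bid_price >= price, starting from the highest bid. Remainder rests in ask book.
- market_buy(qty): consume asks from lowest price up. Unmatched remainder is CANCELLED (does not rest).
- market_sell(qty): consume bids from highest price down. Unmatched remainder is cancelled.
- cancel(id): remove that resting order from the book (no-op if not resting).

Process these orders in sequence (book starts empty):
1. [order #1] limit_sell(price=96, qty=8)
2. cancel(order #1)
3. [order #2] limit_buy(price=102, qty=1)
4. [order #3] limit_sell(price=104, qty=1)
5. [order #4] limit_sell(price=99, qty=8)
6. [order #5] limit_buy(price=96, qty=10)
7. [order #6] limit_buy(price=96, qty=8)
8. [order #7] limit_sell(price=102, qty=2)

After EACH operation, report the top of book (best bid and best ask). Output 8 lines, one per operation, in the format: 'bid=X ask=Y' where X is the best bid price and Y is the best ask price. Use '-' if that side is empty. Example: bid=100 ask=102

After op 1 [order #1] limit_sell(price=96, qty=8): fills=none; bids=[-] asks=[#1:8@96]
After op 2 cancel(order #1): fills=none; bids=[-] asks=[-]
After op 3 [order #2] limit_buy(price=102, qty=1): fills=none; bids=[#2:1@102] asks=[-]
After op 4 [order #3] limit_sell(price=104, qty=1): fills=none; bids=[#2:1@102] asks=[#3:1@104]
After op 5 [order #4] limit_sell(price=99, qty=8): fills=#2x#4:1@102; bids=[-] asks=[#4:7@99 #3:1@104]
After op 6 [order #5] limit_buy(price=96, qty=10): fills=none; bids=[#5:10@96] asks=[#4:7@99 #3:1@104]
After op 7 [order #6] limit_buy(price=96, qty=8): fills=none; bids=[#5:10@96 #6:8@96] asks=[#4:7@99 #3:1@104]
After op 8 [order #7] limit_sell(price=102, qty=2): fills=none; bids=[#5:10@96 #6:8@96] asks=[#4:7@99 #7:2@102 #3:1@104]

Answer: bid=- ask=96
bid=- ask=-
bid=102 ask=-
bid=102 ask=104
bid=- ask=99
bid=96 ask=99
bid=96 ask=99
bid=96 ask=99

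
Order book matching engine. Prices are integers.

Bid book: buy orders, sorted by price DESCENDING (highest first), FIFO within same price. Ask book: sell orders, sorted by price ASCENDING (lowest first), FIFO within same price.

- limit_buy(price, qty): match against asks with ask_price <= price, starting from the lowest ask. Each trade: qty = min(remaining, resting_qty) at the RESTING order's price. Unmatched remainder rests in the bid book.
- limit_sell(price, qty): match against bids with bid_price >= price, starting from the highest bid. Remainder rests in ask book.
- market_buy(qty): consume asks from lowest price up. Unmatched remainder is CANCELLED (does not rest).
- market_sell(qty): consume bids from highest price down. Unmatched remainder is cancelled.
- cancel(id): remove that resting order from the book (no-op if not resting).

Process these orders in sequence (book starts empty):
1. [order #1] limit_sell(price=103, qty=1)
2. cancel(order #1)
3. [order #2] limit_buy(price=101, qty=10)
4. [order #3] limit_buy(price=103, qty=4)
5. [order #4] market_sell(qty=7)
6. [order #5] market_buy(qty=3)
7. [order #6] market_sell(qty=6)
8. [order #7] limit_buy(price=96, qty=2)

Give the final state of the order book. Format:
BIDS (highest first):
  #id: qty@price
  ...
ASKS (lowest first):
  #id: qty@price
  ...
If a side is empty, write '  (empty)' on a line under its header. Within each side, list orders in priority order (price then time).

After op 1 [order #1] limit_sell(price=103, qty=1): fills=none; bids=[-] asks=[#1:1@103]
After op 2 cancel(order #1): fills=none; bids=[-] asks=[-]
After op 3 [order #2] limit_buy(price=101, qty=10): fills=none; bids=[#2:10@101] asks=[-]
After op 4 [order #3] limit_buy(price=103, qty=4): fills=none; bids=[#3:4@103 #2:10@101] asks=[-]
After op 5 [order #4] market_sell(qty=7): fills=#3x#4:4@103 #2x#4:3@101; bids=[#2:7@101] asks=[-]
After op 6 [order #5] market_buy(qty=3): fills=none; bids=[#2:7@101] asks=[-]
After op 7 [order #6] market_sell(qty=6): fills=#2x#6:6@101; bids=[#2:1@101] asks=[-]
After op 8 [order #7] limit_buy(price=96, qty=2): fills=none; bids=[#2:1@101 #7:2@96] asks=[-]

Answer: BIDS (highest first):
  #2: 1@101
  #7: 2@96
ASKS (lowest first):
  (empty)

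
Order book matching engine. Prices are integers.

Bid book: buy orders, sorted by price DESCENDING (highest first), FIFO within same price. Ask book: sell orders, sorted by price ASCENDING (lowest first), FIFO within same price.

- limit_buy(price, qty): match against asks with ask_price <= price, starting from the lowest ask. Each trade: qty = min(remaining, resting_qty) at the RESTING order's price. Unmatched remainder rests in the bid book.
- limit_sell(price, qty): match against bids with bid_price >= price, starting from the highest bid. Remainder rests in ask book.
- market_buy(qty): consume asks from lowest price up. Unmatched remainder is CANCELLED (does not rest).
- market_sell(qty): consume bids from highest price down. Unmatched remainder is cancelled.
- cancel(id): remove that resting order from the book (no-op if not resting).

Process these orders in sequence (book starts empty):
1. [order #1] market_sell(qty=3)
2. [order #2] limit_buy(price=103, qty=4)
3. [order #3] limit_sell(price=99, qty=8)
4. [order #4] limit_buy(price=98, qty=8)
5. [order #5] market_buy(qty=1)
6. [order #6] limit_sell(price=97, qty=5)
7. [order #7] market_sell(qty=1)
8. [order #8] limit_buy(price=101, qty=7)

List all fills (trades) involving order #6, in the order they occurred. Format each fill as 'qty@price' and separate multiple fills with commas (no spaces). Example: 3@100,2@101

After op 1 [order #1] market_sell(qty=3): fills=none; bids=[-] asks=[-]
After op 2 [order #2] limit_buy(price=103, qty=4): fills=none; bids=[#2:4@103] asks=[-]
After op 3 [order #3] limit_sell(price=99, qty=8): fills=#2x#3:4@103; bids=[-] asks=[#3:4@99]
After op 4 [order #4] limit_buy(price=98, qty=8): fills=none; bids=[#4:8@98] asks=[#3:4@99]
After op 5 [order #5] market_buy(qty=1): fills=#5x#3:1@99; bids=[#4:8@98] asks=[#3:3@99]
After op 6 [order #6] limit_sell(price=97, qty=5): fills=#4x#6:5@98; bids=[#4:3@98] asks=[#3:3@99]
After op 7 [order #7] market_sell(qty=1): fills=#4x#7:1@98; bids=[#4:2@98] asks=[#3:3@99]
After op 8 [order #8] limit_buy(price=101, qty=7): fills=#8x#3:3@99; bids=[#8:4@101 #4:2@98] asks=[-]

Answer: 5@98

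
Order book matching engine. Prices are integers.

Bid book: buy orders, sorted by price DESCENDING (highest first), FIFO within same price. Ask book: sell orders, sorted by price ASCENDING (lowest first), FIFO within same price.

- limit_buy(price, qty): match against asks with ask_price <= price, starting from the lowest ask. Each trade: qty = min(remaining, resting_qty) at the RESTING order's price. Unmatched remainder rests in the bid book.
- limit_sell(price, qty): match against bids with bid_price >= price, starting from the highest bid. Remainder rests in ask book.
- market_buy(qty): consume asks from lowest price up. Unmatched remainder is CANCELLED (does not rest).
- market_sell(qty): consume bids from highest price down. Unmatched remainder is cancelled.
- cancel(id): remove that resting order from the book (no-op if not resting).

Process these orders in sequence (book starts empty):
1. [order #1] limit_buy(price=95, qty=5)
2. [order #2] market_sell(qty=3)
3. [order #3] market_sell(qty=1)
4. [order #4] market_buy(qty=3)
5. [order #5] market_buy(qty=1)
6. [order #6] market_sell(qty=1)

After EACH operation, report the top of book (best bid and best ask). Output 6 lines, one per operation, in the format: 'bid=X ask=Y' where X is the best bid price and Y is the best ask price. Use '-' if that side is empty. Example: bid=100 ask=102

After op 1 [order #1] limit_buy(price=95, qty=5): fills=none; bids=[#1:5@95] asks=[-]
After op 2 [order #2] market_sell(qty=3): fills=#1x#2:3@95; bids=[#1:2@95] asks=[-]
After op 3 [order #3] market_sell(qty=1): fills=#1x#3:1@95; bids=[#1:1@95] asks=[-]
After op 4 [order #4] market_buy(qty=3): fills=none; bids=[#1:1@95] asks=[-]
After op 5 [order #5] market_buy(qty=1): fills=none; bids=[#1:1@95] asks=[-]
After op 6 [order #6] market_sell(qty=1): fills=#1x#6:1@95; bids=[-] asks=[-]

Answer: bid=95 ask=-
bid=95 ask=-
bid=95 ask=-
bid=95 ask=-
bid=95 ask=-
bid=- ask=-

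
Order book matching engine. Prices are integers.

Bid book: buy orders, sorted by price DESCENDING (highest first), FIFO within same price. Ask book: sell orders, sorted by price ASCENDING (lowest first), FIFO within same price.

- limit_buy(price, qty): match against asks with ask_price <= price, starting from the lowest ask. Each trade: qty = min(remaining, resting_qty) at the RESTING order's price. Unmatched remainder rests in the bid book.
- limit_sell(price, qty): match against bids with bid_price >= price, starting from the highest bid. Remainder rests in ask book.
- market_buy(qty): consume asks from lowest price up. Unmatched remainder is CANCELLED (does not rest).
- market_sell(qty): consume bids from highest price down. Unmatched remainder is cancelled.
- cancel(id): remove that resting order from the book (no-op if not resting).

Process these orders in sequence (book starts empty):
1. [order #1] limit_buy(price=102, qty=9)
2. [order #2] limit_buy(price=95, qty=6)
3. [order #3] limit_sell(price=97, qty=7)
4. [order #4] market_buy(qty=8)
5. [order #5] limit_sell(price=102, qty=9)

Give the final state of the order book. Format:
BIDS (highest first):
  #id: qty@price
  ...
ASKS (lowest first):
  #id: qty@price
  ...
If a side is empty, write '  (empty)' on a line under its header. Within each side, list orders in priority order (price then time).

Answer: BIDS (highest first):
  #2: 6@95
ASKS (lowest first):
  #5: 7@102

Derivation:
After op 1 [order #1] limit_buy(price=102, qty=9): fills=none; bids=[#1:9@102] asks=[-]
After op 2 [order #2] limit_buy(price=95, qty=6): fills=none; bids=[#1:9@102 #2:6@95] asks=[-]
After op 3 [order #3] limit_sell(price=97, qty=7): fills=#1x#3:7@102; bids=[#1:2@102 #2:6@95] asks=[-]
After op 4 [order #4] market_buy(qty=8): fills=none; bids=[#1:2@102 #2:6@95] asks=[-]
After op 5 [order #5] limit_sell(price=102, qty=9): fills=#1x#5:2@102; bids=[#2:6@95] asks=[#5:7@102]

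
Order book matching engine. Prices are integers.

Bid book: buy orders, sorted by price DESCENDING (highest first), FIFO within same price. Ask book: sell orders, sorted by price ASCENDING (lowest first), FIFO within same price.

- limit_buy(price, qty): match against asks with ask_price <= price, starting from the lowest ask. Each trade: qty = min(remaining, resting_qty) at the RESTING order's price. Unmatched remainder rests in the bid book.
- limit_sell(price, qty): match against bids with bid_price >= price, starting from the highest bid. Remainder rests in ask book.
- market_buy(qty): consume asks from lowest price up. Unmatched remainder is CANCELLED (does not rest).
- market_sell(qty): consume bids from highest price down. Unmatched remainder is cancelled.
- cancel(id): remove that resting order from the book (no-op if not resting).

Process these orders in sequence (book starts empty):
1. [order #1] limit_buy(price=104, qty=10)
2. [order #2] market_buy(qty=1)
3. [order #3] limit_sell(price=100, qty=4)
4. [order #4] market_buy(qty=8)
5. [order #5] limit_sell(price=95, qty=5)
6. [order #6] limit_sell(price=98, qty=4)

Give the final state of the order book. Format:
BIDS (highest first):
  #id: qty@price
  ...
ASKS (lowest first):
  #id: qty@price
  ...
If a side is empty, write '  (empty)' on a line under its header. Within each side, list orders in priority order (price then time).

After op 1 [order #1] limit_buy(price=104, qty=10): fills=none; bids=[#1:10@104] asks=[-]
After op 2 [order #2] market_buy(qty=1): fills=none; bids=[#1:10@104] asks=[-]
After op 3 [order #3] limit_sell(price=100, qty=4): fills=#1x#3:4@104; bids=[#1:6@104] asks=[-]
After op 4 [order #4] market_buy(qty=8): fills=none; bids=[#1:6@104] asks=[-]
After op 5 [order #5] limit_sell(price=95, qty=5): fills=#1x#5:5@104; bids=[#1:1@104] asks=[-]
After op 6 [order #6] limit_sell(price=98, qty=4): fills=#1x#6:1@104; bids=[-] asks=[#6:3@98]

Answer: BIDS (highest first):
  (empty)
ASKS (lowest first):
  #6: 3@98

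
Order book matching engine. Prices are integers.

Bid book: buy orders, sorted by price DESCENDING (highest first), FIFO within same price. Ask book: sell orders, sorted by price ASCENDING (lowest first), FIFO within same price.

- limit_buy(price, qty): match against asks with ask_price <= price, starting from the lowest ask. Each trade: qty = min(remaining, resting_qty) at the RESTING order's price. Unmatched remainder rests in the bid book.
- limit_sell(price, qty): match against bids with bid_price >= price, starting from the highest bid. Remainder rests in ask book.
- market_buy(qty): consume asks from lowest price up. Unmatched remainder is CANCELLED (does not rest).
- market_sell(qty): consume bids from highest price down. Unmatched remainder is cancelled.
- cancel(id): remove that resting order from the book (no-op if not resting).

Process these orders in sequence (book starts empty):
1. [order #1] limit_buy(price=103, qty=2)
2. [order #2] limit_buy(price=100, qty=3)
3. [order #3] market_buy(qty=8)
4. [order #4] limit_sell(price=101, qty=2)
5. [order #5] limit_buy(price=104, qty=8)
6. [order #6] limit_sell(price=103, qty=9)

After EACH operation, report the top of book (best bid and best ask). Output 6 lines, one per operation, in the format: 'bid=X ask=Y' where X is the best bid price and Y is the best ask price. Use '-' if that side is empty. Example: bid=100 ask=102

Answer: bid=103 ask=-
bid=103 ask=-
bid=103 ask=-
bid=100 ask=-
bid=104 ask=-
bid=100 ask=103

Derivation:
After op 1 [order #1] limit_buy(price=103, qty=2): fills=none; bids=[#1:2@103] asks=[-]
After op 2 [order #2] limit_buy(price=100, qty=3): fills=none; bids=[#1:2@103 #2:3@100] asks=[-]
After op 3 [order #3] market_buy(qty=8): fills=none; bids=[#1:2@103 #2:3@100] asks=[-]
After op 4 [order #4] limit_sell(price=101, qty=2): fills=#1x#4:2@103; bids=[#2:3@100] asks=[-]
After op 5 [order #5] limit_buy(price=104, qty=8): fills=none; bids=[#5:8@104 #2:3@100] asks=[-]
After op 6 [order #6] limit_sell(price=103, qty=9): fills=#5x#6:8@104; bids=[#2:3@100] asks=[#6:1@103]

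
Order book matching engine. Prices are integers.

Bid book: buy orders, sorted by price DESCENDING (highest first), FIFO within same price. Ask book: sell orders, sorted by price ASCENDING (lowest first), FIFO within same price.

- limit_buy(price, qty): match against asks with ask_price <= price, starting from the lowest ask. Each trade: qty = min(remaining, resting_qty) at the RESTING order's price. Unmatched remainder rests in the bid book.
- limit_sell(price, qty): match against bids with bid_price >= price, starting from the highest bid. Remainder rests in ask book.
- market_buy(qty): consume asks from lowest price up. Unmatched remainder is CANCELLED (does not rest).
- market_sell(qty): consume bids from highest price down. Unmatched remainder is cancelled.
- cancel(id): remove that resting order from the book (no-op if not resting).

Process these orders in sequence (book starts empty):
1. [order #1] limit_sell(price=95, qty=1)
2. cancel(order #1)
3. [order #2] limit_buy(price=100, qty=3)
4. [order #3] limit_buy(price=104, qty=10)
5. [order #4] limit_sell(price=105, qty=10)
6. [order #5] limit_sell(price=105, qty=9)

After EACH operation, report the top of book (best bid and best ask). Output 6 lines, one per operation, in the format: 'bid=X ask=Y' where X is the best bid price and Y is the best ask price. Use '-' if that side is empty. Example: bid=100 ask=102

Answer: bid=- ask=95
bid=- ask=-
bid=100 ask=-
bid=104 ask=-
bid=104 ask=105
bid=104 ask=105

Derivation:
After op 1 [order #1] limit_sell(price=95, qty=1): fills=none; bids=[-] asks=[#1:1@95]
After op 2 cancel(order #1): fills=none; bids=[-] asks=[-]
After op 3 [order #2] limit_buy(price=100, qty=3): fills=none; bids=[#2:3@100] asks=[-]
After op 4 [order #3] limit_buy(price=104, qty=10): fills=none; bids=[#3:10@104 #2:3@100] asks=[-]
After op 5 [order #4] limit_sell(price=105, qty=10): fills=none; bids=[#3:10@104 #2:3@100] asks=[#4:10@105]
After op 6 [order #5] limit_sell(price=105, qty=9): fills=none; bids=[#3:10@104 #2:3@100] asks=[#4:10@105 #5:9@105]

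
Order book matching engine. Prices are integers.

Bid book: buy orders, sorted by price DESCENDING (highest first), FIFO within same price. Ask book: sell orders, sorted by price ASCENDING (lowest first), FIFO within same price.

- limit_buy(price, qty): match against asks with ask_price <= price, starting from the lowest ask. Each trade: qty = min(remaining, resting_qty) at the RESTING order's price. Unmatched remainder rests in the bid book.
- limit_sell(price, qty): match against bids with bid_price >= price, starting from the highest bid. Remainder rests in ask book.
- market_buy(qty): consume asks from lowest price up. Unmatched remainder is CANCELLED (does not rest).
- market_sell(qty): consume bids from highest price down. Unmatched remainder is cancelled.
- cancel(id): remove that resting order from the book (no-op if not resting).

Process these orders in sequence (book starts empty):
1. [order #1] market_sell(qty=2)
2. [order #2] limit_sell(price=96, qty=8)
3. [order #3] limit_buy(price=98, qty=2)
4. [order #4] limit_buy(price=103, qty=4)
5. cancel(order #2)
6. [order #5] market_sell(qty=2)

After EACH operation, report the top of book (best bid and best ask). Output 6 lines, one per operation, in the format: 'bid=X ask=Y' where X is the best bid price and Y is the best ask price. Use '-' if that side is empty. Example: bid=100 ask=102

Answer: bid=- ask=-
bid=- ask=96
bid=- ask=96
bid=- ask=96
bid=- ask=-
bid=- ask=-

Derivation:
After op 1 [order #1] market_sell(qty=2): fills=none; bids=[-] asks=[-]
After op 2 [order #2] limit_sell(price=96, qty=8): fills=none; bids=[-] asks=[#2:8@96]
After op 3 [order #3] limit_buy(price=98, qty=2): fills=#3x#2:2@96; bids=[-] asks=[#2:6@96]
After op 4 [order #4] limit_buy(price=103, qty=4): fills=#4x#2:4@96; bids=[-] asks=[#2:2@96]
After op 5 cancel(order #2): fills=none; bids=[-] asks=[-]
After op 6 [order #5] market_sell(qty=2): fills=none; bids=[-] asks=[-]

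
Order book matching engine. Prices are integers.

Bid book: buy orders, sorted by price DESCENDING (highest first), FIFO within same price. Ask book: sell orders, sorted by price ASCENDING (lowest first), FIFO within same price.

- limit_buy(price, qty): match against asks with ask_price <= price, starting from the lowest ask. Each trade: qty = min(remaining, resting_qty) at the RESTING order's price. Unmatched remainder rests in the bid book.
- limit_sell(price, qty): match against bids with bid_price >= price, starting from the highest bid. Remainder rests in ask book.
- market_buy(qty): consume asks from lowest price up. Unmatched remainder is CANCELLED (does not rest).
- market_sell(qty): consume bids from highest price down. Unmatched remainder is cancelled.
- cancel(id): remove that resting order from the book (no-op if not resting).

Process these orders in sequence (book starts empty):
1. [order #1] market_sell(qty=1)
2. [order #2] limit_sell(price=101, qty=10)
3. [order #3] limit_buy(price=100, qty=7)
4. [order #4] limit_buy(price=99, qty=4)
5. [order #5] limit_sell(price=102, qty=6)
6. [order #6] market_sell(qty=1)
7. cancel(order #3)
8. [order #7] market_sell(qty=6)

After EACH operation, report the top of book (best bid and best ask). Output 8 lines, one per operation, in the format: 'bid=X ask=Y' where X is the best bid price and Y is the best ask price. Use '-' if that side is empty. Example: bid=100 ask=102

Answer: bid=- ask=-
bid=- ask=101
bid=100 ask=101
bid=100 ask=101
bid=100 ask=101
bid=100 ask=101
bid=99 ask=101
bid=- ask=101

Derivation:
After op 1 [order #1] market_sell(qty=1): fills=none; bids=[-] asks=[-]
After op 2 [order #2] limit_sell(price=101, qty=10): fills=none; bids=[-] asks=[#2:10@101]
After op 3 [order #3] limit_buy(price=100, qty=7): fills=none; bids=[#3:7@100] asks=[#2:10@101]
After op 4 [order #4] limit_buy(price=99, qty=4): fills=none; bids=[#3:7@100 #4:4@99] asks=[#2:10@101]
After op 5 [order #5] limit_sell(price=102, qty=6): fills=none; bids=[#3:7@100 #4:4@99] asks=[#2:10@101 #5:6@102]
After op 6 [order #6] market_sell(qty=1): fills=#3x#6:1@100; bids=[#3:6@100 #4:4@99] asks=[#2:10@101 #5:6@102]
After op 7 cancel(order #3): fills=none; bids=[#4:4@99] asks=[#2:10@101 #5:6@102]
After op 8 [order #7] market_sell(qty=6): fills=#4x#7:4@99; bids=[-] asks=[#2:10@101 #5:6@102]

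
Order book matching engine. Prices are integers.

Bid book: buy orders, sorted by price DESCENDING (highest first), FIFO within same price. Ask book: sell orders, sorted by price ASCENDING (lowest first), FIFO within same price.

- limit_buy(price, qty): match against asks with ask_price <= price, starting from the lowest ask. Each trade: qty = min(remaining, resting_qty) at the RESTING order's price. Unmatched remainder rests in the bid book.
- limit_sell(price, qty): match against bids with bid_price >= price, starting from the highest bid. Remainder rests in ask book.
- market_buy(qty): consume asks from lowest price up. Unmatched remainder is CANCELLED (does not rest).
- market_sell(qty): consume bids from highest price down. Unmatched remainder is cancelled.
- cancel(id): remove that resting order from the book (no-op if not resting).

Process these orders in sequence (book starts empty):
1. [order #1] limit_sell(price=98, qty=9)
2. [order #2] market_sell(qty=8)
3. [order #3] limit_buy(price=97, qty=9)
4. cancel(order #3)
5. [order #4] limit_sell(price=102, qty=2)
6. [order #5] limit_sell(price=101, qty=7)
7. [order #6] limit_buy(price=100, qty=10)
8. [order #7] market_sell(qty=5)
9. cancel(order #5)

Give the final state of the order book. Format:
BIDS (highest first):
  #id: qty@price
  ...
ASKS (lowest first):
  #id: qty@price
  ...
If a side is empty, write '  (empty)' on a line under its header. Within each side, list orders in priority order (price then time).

Answer: BIDS (highest first):
  (empty)
ASKS (lowest first):
  #4: 2@102

Derivation:
After op 1 [order #1] limit_sell(price=98, qty=9): fills=none; bids=[-] asks=[#1:9@98]
After op 2 [order #2] market_sell(qty=8): fills=none; bids=[-] asks=[#1:9@98]
After op 3 [order #3] limit_buy(price=97, qty=9): fills=none; bids=[#3:9@97] asks=[#1:9@98]
After op 4 cancel(order #3): fills=none; bids=[-] asks=[#1:9@98]
After op 5 [order #4] limit_sell(price=102, qty=2): fills=none; bids=[-] asks=[#1:9@98 #4:2@102]
After op 6 [order #5] limit_sell(price=101, qty=7): fills=none; bids=[-] asks=[#1:9@98 #5:7@101 #4:2@102]
After op 7 [order #6] limit_buy(price=100, qty=10): fills=#6x#1:9@98; bids=[#6:1@100] asks=[#5:7@101 #4:2@102]
After op 8 [order #7] market_sell(qty=5): fills=#6x#7:1@100; bids=[-] asks=[#5:7@101 #4:2@102]
After op 9 cancel(order #5): fills=none; bids=[-] asks=[#4:2@102]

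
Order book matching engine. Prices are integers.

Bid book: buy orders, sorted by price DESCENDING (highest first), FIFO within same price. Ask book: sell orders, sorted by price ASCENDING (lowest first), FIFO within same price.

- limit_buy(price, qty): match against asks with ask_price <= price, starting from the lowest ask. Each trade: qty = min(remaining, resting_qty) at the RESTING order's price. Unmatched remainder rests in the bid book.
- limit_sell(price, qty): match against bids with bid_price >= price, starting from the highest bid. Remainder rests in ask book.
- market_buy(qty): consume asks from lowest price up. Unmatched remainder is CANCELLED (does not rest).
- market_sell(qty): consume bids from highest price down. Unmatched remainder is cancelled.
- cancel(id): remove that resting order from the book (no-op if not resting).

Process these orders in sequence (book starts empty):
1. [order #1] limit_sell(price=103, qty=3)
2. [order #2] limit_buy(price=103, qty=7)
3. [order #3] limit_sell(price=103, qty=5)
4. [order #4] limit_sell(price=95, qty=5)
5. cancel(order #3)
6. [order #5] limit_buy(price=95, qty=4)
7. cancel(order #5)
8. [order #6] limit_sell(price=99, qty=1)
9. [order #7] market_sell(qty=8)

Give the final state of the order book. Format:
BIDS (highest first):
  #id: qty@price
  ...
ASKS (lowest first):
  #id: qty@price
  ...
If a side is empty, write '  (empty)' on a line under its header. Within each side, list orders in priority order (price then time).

Answer: BIDS (highest first):
  (empty)
ASKS (lowest first):
  #4: 1@95
  #6: 1@99

Derivation:
After op 1 [order #1] limit_sell(price=103, qty=3): fills=none; bids=[-] asks=[#1:3@103]
After op 2 [order #2] limit_buy(price=103, qty=7): fills=#2x#1:3@103; bids=[#2:4@103] asks=[-]
After op 3 [order #3] limit_sell(price=103, qty=5): fills=#2x#3:4@103; bids=[-] asks=[#3:1@103]
After op 4 [order #4] limit_sell(price=95, qty=5): fills=none; bids=[-] asks=[#4:5@95 #3:1@103]
After op 5 cancel(order #3): fills=none; bids=[-] asks=[#4:5@95]
After op 6 [order #5] limit_buy(price=95, qty=4): fills=#5x#4:4@95; bids=[-] asks=[#4:1@95]
After op 7 cancel(order #5): fills=none; bids=[-] asks=[#4:1@95]
After op 8 [order #6] limit_sell(price=99, qty=1): fills=none; bids=[-] asks=[#4:1@95 #6:1@99]
After op 9 [order #7] market_sell(qty=8): fills=none; bids=[-] asks=[#4:1@95 #6:1@99]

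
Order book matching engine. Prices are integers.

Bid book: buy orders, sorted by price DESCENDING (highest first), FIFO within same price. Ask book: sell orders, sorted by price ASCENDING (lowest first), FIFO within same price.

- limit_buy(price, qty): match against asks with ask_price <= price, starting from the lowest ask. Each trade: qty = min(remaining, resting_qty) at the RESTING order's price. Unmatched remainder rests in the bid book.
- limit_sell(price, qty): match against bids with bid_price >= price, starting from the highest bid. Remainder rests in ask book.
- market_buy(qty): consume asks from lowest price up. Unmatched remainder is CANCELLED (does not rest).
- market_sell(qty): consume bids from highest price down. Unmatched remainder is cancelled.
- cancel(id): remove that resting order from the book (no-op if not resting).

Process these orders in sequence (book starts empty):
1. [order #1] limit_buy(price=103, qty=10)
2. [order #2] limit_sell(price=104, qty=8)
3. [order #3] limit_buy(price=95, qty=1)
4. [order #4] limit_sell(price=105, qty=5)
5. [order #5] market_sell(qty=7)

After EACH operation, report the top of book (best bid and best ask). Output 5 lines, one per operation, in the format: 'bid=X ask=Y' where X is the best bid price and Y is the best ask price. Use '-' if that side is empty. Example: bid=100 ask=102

After op 1 [order #1] limit_buy(price=103, qty=10): fills=none; bids=[#1:10@103] asks=[-]
After op 2 [order #2] limit_sell(price=104, qty=8): fills=none; bids=[#1:10@103] asks=[#2:8@104]
After op 3 [order #3] limit_buy(price=95, qty=1): fills=none; bids=[#1:10@103 #3:1@95] asks=[#2:8@104]
After op 4 [order #4] limit_sell(price=105, qty=5): fills=none; bids=[#1:10@103 #3:1@95] asks=[#2:8@104 #4:5@105]
After op 5 [order #5] market_sell(qty=7): fills=#1x#5:7@103; bids=[#1:3@103 #3:1@95] asks=[#2:8@104 #4:5@105]

Answer: bid=103 ask=-
bid=103 ask=104
bid=103 ask=104
bid=103 ask=104
bid=103 ask=104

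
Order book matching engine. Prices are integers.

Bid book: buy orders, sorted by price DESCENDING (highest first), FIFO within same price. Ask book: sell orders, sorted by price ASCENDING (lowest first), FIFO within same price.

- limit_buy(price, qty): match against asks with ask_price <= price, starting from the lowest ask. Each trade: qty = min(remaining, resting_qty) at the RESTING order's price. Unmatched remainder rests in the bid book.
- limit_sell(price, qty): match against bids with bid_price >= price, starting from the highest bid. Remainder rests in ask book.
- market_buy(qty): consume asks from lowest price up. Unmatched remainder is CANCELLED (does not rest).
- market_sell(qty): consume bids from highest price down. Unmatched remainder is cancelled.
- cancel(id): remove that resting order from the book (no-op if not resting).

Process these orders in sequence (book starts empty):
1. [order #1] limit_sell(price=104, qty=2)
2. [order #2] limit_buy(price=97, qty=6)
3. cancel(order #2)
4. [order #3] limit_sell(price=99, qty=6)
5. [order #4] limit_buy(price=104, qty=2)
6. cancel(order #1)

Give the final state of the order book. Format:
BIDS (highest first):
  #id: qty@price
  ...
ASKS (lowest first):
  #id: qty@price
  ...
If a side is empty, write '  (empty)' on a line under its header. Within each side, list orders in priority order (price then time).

After op 1 [order #1] limit_sell(price=104, qty=2): fills=none; bids=[-] asks=[#1:2@104]
After op 2 [order #2] limit_buy(price=97, qty=6): fills=none; bids=[#2:6@97] asks=[#1:2@104]
After op 3 cancel(order #2): fills=none; bids=[-] asks=[#1:2@104]
After op 4 [order #3] limit_sell(price=99, qty=6): fills=none; bids=[-] asks=[#3:6@99 #1:2@104]
After op 5 [order #4] limit_buy(price=104, qty=2): fills=#4x#3:2@99; bids=[-] asks=[#3:4@99 #1:2@104]
After op 6 cancel(order #1): fills=none; bids=[-] asks=[#3:4@99]

Answer: BIDS (highest first):
  (empty)
ASKS (lowest first):
  #3: 4@99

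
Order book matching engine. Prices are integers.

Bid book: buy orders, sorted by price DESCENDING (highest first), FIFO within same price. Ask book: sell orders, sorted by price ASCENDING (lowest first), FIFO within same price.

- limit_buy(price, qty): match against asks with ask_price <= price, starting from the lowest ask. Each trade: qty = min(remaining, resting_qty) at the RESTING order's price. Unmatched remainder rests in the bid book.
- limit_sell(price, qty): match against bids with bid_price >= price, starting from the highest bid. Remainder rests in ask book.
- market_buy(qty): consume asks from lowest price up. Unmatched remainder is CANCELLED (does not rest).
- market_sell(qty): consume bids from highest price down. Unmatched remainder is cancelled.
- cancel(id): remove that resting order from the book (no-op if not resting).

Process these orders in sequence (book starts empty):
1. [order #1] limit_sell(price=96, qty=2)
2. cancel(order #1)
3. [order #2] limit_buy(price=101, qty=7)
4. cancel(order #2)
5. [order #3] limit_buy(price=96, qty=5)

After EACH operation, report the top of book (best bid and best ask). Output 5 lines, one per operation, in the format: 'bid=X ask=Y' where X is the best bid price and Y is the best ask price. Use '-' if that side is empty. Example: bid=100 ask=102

After op 1 [order #1] limit_sell(price=96, qty=2): fills=none; bids=[-] asks=[#1:2@96]
After op 2 cancel(order #1): fills=none; bids=[-] asks=[-]
After op 3 [order #2] limit_buy(price=101, qty=7): fills=none; bids=[#2:7@101] asks=[-]
After op 4 cancel(order #2): fills=none; bids=[-] asks=[-]
After op 5 [order #3] limit_buy(price=96, qty=5): fills=none; bids=[#3:5@96] asks=[-]

Answer: bid=- ask=96
bid=- ask=-
bid=101 ask=-
bid=- ask=-
bid=96 ask=-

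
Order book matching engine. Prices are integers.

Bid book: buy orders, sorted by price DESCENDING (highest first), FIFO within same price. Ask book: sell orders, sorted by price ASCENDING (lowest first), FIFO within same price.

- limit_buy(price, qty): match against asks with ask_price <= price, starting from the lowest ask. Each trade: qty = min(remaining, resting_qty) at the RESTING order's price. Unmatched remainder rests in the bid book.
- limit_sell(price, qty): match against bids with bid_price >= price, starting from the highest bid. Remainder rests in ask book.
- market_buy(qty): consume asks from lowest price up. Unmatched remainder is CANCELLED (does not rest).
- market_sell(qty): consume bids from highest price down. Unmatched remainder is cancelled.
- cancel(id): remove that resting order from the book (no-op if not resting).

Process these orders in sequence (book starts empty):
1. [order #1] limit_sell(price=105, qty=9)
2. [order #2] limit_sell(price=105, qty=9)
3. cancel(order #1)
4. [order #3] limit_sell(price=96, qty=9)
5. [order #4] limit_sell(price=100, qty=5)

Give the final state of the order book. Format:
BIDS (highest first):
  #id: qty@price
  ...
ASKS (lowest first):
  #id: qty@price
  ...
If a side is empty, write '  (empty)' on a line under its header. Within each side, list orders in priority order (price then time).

Answer: BIDS (highest first):
  (empty)
ASKS (lowest first):
  #3: 9@96
  #4: 5@100
  #2: 9@105

Derivation:
After op 1 [order #1] limit_sell(price=105, qty=9): fills=none; bids=[-] asks=[#1:9@105]
After op 2 [order #2] limit_sell(price=105, qty=9): fills=none; bids=[-] asks=[#1:9@105 #2:9@105]
After op 3 cancel(order #1): fills=none; bids=[-] asks=[#2:9@105]
After op 4 [order #3] limit_sell(price=96, qty=9): fills=none; bids=[-] asks=[#3:9@96 #2:9@105]
After op 5 [order #4] limit_sell(price=100, qty=5): fills=none; bids=[-] asks=[#3:9@96 #4:5@100 #2:9@105]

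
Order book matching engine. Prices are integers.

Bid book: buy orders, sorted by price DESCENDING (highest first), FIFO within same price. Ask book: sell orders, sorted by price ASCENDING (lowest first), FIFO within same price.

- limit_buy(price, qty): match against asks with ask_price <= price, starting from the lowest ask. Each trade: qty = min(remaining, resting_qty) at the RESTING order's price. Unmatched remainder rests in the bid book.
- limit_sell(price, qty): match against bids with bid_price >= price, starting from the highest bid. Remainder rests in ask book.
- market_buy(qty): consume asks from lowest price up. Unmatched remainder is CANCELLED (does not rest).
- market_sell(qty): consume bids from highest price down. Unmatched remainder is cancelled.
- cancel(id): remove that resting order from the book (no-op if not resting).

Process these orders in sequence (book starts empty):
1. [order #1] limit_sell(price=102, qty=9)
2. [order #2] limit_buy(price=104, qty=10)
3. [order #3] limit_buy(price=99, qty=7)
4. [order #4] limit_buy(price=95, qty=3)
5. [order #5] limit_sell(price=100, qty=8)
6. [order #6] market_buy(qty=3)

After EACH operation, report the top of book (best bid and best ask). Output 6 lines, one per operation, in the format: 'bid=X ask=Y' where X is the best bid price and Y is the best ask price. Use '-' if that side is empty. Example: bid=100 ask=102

Answer: bid=- ask=102
bid=104 ask=-
bid=104 ask=-
bid=104 ask=-
bid=99 ask=100
bid=99 ask=100

Derivation:
After op 1 [order #1] limit_sell(price=102, qty=9): fills=none; bids=[-] asks=[#1:9@102]
After op 2 [order #2] limit_buy(price=104, qty=10): fills=#2x#1:9@102; bids=[#2:1@104] asks=[-]
After op 3 [order #3] limit_buy(price=99, qty=7): fills=none; bids=[#2:1@104 #3:7@99] asks=[-]
After op 4 [order #4] limit_buy(price=95, qty=3): fills=none; bids=[#2:1@104 #3:7@99 #4:3@95] asks=[-]
After op 5 [order #5] limit_sell(price=100, qty=8): fills=#2x#5:1@104; bids=[#3:7@99 #4:3@95] asks=[#5:7@100]
After op 6 [order #6] market_buy(qty=3): fills=#6x#5:3@100; bids=[#3:7@99 #4:3@95] asks=[#5:4@100]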